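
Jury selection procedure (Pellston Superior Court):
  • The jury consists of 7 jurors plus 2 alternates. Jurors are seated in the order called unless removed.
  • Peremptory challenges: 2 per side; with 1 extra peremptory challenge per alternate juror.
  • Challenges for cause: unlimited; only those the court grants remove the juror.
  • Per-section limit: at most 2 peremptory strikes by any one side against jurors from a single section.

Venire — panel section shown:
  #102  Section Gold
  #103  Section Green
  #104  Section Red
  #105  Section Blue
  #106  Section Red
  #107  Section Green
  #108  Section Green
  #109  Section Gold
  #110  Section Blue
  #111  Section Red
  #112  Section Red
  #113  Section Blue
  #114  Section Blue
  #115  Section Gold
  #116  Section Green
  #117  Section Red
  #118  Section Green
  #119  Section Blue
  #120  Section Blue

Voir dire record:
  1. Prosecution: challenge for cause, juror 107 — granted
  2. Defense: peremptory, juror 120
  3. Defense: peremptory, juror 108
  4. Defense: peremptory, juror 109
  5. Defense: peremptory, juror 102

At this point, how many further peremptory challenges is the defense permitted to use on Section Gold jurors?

0

Defense peremptories so far: #120, #108, #109, #102 — 4 of 4 used, 0 left overall.
Against Section Gold: #109, #102 — 2 used; per-section cap 2 leaves 0.
Binding limit: min(0, 0) = 0.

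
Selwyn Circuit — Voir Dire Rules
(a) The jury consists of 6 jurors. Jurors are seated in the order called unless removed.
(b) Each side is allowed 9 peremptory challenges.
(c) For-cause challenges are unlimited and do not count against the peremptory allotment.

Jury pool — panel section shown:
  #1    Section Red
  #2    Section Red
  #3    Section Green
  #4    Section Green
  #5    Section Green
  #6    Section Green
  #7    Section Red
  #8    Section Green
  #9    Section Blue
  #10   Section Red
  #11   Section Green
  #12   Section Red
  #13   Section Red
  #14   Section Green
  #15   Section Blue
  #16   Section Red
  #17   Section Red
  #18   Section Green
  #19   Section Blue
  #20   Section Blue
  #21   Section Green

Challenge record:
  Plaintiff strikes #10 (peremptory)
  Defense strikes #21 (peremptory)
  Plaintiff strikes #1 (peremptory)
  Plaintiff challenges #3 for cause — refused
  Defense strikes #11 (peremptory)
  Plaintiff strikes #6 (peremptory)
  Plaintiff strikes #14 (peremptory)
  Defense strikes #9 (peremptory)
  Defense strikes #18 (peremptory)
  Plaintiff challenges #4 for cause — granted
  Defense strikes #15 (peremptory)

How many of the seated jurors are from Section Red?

3

Removed: #1, #4, #6, #9, #10, #11, #14, #15, #18, #21.
Seated jurors 1–6: #2, #3, #5, #7, #8, #12.
Of those, in Section Red: #2, #7, #12 → 3.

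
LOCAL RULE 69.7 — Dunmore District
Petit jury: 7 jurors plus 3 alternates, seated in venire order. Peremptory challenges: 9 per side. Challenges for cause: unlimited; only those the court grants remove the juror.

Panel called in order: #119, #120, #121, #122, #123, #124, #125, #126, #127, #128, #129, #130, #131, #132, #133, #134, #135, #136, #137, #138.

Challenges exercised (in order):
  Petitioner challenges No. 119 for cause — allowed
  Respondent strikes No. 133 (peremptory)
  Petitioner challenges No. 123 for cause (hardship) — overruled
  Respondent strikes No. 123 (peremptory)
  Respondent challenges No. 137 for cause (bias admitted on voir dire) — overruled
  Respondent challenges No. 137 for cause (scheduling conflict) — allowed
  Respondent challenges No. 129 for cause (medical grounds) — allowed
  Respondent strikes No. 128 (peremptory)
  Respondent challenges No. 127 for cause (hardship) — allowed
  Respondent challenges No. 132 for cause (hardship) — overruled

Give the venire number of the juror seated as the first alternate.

131

Removed: #119, #123, #127, #128, #129, #133, #137. (#132 stays — for-cause denied.)
Seating in order: seats 1–7 → #120, #121, #122, #124, #125, #126, #130; alternates → #131, #132, #134.
So alternate 1 is #131.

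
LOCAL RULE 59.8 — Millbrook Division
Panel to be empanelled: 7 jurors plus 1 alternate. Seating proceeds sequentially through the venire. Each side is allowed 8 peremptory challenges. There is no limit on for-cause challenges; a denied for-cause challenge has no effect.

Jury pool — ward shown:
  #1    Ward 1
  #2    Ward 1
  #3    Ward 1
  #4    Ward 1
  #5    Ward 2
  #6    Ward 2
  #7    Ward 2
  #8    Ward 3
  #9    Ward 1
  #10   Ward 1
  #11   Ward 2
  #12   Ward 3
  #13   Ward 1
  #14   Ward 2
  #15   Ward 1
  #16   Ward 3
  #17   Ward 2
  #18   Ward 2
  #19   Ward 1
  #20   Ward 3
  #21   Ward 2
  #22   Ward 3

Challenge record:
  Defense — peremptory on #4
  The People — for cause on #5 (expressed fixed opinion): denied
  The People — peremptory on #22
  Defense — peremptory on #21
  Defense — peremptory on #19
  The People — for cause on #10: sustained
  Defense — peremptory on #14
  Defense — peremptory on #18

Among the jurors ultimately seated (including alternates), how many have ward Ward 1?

4

Removed: #4, #10, #14, #18, #19, #21, #22.
Seated (8 incl. alternates): #1, #2, #3, #5, #6, #7, #8, #9.
Of those, in Ward 1: #1, #2, #3, #9 → 4.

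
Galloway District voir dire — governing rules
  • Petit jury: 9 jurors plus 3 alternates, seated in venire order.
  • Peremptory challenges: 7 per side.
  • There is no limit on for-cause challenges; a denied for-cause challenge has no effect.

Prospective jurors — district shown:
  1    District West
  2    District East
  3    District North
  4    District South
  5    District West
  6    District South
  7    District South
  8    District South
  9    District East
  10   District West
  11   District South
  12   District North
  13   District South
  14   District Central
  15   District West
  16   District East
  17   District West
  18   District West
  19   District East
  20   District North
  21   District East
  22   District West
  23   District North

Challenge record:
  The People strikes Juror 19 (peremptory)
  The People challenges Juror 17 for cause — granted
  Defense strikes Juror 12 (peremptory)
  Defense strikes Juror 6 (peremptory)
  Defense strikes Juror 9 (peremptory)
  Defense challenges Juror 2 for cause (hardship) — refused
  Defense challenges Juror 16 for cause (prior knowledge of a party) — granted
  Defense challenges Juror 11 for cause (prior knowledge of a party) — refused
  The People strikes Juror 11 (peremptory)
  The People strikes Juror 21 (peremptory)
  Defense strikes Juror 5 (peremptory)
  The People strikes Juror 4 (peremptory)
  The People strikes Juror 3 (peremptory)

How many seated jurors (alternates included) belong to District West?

5

Removed: #3, #4, #5, #6, #9, #11, #12, #16, #17, #19, #21.
Seated (12 incl. alternates): #1, #2, #7, #8, #10, #13, #14, #15, #18, #20, #22, #23.
Of those, in District West: #1, #10, #15, #18, #22 → 5.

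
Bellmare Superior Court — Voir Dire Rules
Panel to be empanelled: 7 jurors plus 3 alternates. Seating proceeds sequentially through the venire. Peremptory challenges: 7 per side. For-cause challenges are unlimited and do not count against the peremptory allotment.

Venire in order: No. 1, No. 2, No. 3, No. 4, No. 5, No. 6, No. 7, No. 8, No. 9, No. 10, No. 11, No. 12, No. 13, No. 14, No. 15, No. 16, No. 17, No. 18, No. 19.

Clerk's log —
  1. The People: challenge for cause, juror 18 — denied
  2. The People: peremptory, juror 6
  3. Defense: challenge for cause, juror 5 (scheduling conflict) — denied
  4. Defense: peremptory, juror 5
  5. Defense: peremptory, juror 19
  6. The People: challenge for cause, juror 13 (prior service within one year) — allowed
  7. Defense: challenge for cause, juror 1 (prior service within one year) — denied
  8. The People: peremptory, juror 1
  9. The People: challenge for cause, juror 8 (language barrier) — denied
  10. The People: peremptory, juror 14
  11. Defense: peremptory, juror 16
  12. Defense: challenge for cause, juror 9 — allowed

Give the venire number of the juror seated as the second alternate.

Removed: #1, #5, #6, #9, #13, #14, #16, #19. (#8, #18 stay — for-cause denied.)
Seating in order: seats 1–7 → #2, #3, #4, #7, #8, #10, #11; alternates → #12, #15, #17.
So alternate 2 is #15.

15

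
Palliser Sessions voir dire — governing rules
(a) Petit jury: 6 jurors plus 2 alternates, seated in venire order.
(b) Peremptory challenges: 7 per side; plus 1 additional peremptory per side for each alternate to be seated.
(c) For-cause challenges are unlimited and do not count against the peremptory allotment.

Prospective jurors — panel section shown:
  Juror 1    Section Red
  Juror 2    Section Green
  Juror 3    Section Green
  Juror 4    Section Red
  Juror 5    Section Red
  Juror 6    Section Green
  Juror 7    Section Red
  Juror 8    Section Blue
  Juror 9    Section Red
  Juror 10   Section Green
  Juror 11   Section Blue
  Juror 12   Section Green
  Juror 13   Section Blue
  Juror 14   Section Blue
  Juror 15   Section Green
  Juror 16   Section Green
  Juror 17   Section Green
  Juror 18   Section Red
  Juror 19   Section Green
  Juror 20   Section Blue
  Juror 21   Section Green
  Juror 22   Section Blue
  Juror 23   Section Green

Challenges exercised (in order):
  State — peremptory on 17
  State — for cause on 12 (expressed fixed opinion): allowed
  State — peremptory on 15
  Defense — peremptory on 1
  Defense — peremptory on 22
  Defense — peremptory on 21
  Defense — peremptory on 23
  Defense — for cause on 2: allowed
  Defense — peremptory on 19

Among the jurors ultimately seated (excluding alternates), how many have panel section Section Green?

2

Removed: #1, #2, #12, #15, #17, #19, #21, #22, #23.
Seated jurors 1–6: #3, #4, #5, #6, #7, #8 (alternates #9, #10 not counted).
Of those, in Section Green: #3, #6 → 2.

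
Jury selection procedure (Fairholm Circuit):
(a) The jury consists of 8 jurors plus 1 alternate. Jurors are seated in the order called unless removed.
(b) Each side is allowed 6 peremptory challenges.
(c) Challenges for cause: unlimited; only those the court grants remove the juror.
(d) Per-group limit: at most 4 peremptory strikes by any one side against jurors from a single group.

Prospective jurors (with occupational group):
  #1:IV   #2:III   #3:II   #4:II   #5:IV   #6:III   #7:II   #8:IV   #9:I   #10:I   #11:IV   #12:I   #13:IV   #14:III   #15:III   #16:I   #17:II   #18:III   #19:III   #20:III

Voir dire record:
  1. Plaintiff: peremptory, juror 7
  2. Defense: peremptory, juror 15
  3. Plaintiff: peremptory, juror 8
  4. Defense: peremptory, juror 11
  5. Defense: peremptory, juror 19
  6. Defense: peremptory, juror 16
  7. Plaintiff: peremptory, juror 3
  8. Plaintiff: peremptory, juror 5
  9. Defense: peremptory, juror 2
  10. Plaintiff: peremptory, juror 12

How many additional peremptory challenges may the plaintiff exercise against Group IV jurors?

1

Plaintiff peremptories so far: #7, #8, #3, #5, #12 — 5 of 6 used, 1 left overall.
Against Group IV: #8, #5 — 2 used; per-group cap 4 leaves 2.
Binding limit: min(1, 2) = 1.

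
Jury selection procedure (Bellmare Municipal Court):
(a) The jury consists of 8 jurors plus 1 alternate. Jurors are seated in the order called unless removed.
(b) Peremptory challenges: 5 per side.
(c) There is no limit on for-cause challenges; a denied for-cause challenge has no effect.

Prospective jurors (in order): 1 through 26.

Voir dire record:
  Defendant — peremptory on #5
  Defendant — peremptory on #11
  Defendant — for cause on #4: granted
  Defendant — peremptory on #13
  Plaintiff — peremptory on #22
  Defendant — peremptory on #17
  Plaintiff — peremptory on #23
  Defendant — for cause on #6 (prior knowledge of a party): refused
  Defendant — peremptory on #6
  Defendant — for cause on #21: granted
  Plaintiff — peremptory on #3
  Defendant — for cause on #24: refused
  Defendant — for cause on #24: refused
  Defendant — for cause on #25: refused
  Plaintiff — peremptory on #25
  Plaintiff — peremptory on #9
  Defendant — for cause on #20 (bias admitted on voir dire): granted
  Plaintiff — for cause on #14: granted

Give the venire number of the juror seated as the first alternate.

Removed: #3, #4, #5, #6, #9, #11, #13, #14, #17, #20, #21, #22, #23, #25. (#24 stays — for-cause denied.)
Seating in order: seats 1–8 → #1, #2, #7, #8, #10, #12, #15, #16; alternates → #18.
So alternate 1 is #18.

18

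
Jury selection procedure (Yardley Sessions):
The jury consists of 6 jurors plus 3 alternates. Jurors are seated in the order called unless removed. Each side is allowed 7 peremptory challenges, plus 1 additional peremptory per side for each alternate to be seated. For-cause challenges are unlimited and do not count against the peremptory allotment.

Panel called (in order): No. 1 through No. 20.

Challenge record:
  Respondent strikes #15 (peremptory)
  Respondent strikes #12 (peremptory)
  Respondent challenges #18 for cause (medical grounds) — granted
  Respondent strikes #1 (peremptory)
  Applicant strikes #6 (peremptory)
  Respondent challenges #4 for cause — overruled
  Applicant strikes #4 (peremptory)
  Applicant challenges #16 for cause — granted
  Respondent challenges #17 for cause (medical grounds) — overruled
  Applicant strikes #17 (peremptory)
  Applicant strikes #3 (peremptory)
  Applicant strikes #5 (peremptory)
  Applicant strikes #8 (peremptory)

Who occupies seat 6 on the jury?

Removed: #1, #3, #4, #5, #6, #8, #12, #15, #16, #17, #18.
Seating in order: seats 1–6 → #2, #7, #9, #10, #11, #13; alternates → #14, #19, #20.
So seat 6 is #13.

13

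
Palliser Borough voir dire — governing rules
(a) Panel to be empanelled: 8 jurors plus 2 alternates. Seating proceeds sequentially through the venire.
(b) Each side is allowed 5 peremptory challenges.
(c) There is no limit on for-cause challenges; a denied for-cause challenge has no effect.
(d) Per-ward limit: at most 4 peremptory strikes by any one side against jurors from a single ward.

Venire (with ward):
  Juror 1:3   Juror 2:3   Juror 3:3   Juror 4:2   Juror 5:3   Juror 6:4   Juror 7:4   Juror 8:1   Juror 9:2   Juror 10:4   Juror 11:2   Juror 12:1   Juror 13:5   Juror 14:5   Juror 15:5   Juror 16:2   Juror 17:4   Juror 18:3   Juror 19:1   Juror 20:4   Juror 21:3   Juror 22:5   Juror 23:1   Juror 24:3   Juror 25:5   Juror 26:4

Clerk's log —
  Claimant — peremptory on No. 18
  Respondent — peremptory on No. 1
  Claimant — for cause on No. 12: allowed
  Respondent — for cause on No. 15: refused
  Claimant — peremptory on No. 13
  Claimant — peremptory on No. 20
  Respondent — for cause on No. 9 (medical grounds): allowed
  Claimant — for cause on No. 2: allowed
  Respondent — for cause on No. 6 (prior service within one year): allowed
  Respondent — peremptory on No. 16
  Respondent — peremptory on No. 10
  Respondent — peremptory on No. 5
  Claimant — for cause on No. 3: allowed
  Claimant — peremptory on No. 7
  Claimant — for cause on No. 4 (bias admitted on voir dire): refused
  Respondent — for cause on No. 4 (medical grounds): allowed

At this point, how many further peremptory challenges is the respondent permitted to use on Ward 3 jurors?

Respondent peremptories so far: #1, #16, #10, #5 — 4 of 5 used, 1 left overall.
Against Ward 3: #1, #5 — 2 used; per-ward cap 4 leaves 2.
Binding limit: min(1, 2) = 1.

1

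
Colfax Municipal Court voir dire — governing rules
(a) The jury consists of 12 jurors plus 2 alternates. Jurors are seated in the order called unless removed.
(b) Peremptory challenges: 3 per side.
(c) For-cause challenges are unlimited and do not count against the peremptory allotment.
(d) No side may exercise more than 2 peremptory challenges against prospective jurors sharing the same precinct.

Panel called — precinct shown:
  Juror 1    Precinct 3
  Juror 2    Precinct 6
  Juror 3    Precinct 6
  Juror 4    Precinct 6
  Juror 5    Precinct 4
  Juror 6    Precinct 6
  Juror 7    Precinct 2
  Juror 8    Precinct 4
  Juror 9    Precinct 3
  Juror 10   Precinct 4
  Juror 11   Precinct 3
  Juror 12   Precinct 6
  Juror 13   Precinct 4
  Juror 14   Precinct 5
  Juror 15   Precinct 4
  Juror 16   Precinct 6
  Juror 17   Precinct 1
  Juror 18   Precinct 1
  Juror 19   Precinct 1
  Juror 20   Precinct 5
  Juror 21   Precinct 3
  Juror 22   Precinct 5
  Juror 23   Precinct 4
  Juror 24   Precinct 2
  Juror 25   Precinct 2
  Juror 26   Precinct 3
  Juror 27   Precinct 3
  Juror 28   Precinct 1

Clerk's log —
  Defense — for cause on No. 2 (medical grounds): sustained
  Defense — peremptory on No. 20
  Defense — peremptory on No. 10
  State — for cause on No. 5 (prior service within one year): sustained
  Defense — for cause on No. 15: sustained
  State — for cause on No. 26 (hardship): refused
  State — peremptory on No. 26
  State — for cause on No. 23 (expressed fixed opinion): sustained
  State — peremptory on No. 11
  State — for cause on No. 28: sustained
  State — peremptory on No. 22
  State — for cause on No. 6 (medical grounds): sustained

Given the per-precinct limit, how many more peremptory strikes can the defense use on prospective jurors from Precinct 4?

1

Defense peremptories so far: #20, #10 — 2 of 3 used, 1 left overall.
Against Precinct 4: #10 — 1 used; per-precinct cap 2 leaves 1.
Binding limit: min(1, 1) = 1.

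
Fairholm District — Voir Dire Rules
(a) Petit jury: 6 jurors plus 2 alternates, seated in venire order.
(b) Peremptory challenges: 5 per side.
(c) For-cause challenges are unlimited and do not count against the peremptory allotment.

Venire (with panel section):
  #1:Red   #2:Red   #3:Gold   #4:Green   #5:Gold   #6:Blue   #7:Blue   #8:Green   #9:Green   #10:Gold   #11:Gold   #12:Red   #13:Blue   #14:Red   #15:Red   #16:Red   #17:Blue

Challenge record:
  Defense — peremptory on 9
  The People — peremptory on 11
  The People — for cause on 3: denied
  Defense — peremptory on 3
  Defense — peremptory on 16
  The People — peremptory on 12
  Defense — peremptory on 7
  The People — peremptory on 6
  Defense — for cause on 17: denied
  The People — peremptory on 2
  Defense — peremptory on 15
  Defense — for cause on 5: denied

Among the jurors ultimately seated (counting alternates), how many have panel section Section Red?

Removed: #2, #3, #6, #7, #9, #11, #12, #15, #16.
Seated (8 incl. alternates): #1, #4, #5, #8, #10, #13, #14, #17.
Of those, in Section Red: #1, #14 → 2.

2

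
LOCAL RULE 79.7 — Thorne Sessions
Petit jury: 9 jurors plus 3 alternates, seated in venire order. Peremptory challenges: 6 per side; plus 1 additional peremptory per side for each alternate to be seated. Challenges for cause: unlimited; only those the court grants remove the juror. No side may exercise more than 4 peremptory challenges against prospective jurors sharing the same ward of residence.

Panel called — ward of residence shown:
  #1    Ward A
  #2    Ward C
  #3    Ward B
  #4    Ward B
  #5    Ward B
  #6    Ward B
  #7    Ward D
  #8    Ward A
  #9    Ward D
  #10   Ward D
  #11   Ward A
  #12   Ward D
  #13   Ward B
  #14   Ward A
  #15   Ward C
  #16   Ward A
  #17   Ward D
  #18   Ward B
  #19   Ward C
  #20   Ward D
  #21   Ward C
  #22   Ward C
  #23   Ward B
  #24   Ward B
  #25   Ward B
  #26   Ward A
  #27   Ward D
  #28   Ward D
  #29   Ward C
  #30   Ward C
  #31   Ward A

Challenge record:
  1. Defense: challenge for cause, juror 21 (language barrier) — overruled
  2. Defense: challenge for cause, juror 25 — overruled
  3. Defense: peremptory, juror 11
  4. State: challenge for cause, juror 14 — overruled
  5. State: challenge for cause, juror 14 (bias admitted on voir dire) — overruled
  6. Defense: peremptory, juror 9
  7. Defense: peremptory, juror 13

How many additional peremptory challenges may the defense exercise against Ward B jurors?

Defense peremptories so far: #11, #9, #13 — 3 of 9 used, 6 left overall.
Against Ward B: #13 — 1 used; per-ward cap 4 leaves 3.
Binding limit: min(6, 3) = 3.

3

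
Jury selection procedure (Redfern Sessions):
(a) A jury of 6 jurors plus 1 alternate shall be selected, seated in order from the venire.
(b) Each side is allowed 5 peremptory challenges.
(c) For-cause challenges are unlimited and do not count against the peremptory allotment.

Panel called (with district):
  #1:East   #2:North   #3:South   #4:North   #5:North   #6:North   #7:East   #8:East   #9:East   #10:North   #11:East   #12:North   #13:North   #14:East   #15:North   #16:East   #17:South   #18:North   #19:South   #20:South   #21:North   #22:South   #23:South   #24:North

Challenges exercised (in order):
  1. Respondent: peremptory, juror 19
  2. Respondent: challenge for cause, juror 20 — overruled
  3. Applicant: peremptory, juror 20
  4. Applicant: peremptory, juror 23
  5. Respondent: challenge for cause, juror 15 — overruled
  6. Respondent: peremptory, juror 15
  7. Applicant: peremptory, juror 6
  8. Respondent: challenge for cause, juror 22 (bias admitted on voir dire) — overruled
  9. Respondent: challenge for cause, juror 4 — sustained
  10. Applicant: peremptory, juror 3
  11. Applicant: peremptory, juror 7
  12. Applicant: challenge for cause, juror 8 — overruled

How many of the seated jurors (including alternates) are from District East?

Removed: #3, #4, #6, #7, #15, #19, #20, #23.
Seated (7 incl. alternates): #1, #2, #5, #8, #9, #10, #11.
Of those, in District East: #1, #8, #9, #11 → 4.

4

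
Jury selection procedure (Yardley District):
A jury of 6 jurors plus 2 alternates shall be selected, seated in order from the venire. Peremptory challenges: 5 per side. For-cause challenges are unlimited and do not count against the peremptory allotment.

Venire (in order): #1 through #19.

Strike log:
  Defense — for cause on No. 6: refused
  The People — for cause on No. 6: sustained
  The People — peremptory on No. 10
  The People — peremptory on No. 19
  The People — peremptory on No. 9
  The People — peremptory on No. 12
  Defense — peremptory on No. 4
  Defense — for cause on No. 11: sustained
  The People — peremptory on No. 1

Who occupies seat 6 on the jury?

13

Removed: #1, #4, #6, #9, #10, #11, #12, #19.
Filling seats in venire order through position 6: #2, #3, #5, #7, #8, #13.
So seat 6 is #13.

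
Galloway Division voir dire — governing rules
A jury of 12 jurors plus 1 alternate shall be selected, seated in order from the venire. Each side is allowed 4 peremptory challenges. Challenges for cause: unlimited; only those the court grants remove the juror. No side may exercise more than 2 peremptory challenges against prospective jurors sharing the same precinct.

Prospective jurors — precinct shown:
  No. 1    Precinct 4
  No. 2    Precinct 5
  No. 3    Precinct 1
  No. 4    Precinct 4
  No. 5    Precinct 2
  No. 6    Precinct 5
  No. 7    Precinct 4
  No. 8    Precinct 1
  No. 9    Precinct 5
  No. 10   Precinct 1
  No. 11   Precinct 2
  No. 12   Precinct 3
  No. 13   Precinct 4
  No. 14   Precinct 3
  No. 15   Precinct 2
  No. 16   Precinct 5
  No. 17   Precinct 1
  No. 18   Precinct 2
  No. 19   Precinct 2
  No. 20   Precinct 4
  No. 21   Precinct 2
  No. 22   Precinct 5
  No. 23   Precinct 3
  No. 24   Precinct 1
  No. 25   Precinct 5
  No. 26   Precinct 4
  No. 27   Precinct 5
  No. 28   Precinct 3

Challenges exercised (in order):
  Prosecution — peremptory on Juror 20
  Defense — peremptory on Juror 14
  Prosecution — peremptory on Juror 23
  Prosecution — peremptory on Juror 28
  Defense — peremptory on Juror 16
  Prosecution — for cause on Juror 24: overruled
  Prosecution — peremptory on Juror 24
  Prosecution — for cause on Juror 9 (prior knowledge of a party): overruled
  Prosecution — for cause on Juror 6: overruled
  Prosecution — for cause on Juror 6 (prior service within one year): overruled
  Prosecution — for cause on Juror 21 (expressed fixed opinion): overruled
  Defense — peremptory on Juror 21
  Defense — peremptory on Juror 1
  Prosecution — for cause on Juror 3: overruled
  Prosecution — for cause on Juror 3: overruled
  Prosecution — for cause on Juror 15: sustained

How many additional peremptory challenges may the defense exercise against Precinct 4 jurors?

0

Defense peremptories so far: #14, #16, #21, #1 — 4 of 4 used, 0 left overall.
Against Precinct 4: #1 — 1 used; per-precinct cap 2 leaves 1.
Binding limit: min(0, 1) = 0.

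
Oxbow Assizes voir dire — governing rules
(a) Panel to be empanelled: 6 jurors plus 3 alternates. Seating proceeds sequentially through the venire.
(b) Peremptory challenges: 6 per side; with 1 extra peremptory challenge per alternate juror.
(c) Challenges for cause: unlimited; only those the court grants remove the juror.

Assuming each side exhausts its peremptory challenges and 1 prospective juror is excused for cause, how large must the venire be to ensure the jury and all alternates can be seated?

Seats to fill: 6 + 3 alternates = 9.
Peremptories: 6 + 1×3 = 9 per side × 2 sides = 18.
For-cause removals: 1.
Minimum venire: 9 + 18 + 1 = 28.

28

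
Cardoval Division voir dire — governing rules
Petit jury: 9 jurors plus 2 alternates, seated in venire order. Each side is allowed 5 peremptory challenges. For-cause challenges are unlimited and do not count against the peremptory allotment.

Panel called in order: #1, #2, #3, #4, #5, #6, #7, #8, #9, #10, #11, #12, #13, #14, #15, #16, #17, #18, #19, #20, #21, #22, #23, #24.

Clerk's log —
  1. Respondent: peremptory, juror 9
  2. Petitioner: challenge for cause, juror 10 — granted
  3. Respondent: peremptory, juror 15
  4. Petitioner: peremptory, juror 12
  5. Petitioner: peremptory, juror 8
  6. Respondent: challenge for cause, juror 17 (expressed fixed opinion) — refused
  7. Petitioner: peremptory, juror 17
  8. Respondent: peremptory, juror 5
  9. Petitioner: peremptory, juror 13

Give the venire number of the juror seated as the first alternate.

18

Removed: #5, #8, #9, #10, #12, #13, #15, #17.
Filling seats in venire order through position 10: #1, #2, #3, #4, #6, #7, #11, #14, #16, #18.
So alternate 1 is #18.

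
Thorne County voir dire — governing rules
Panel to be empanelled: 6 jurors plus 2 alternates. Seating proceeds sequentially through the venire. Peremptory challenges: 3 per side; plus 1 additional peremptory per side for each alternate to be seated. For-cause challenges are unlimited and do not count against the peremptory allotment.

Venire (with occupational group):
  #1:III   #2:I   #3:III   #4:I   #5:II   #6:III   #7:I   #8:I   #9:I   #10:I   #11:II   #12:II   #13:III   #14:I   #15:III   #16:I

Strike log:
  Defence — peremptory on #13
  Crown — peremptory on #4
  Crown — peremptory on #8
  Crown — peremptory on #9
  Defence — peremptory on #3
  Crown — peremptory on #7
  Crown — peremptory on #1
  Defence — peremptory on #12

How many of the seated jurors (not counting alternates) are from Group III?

1

Removed: #1, #3, #4, #7, #8, #9, #12, #13.
Seated jurors 1–6: #2, #5, #6, #10, #11, #14 (alternates #15, #16 not counted).
Of those, in Group III: #6 → 1.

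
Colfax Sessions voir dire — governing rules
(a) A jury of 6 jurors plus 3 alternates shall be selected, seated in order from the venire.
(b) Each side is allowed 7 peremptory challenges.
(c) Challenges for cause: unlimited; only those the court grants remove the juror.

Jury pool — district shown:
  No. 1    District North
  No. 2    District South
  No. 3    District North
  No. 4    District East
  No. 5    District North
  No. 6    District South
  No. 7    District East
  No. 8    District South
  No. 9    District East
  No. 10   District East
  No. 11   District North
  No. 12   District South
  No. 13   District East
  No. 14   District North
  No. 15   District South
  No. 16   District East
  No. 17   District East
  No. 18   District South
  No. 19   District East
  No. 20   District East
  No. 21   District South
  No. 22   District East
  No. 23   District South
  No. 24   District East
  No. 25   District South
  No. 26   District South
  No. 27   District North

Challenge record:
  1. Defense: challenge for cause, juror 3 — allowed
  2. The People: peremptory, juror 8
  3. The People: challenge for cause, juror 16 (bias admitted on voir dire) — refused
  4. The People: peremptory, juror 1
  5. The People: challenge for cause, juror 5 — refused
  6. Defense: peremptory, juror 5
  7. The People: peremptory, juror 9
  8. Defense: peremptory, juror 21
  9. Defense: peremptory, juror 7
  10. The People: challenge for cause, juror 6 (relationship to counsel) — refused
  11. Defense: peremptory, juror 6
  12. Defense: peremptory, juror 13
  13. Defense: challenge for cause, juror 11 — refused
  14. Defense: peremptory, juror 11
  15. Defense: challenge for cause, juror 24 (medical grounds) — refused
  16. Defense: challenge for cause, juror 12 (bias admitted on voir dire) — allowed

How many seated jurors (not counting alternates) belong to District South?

2

Removed: #1, #3, #5, #6, #7, #8, #9, #11, #12, #13, #21.
Seated jurors 1–6: #2, #4, #10, #14, #15, #16 (alternates #17, #18, #19 not counted).
Of those, in District South: #2, #15 → 2.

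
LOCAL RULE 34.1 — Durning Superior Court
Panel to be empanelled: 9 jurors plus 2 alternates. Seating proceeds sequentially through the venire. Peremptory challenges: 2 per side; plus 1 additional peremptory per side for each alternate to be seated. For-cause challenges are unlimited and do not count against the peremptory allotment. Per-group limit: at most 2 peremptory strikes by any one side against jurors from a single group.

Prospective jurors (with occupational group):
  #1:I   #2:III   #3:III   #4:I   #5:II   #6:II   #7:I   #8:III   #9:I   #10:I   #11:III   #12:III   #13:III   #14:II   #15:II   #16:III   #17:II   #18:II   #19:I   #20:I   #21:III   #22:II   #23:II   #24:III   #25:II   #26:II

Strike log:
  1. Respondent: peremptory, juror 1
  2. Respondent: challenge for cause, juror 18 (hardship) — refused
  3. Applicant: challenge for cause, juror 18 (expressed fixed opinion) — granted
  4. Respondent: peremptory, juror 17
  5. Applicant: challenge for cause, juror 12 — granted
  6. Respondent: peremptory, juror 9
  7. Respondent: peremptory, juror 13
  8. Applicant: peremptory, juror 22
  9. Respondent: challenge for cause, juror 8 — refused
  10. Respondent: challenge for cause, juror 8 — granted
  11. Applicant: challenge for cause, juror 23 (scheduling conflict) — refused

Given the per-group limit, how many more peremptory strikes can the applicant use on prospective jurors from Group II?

1

Applicant peremptories so far: #22 — 1 of 4 used, 3 left overall.
Against Group II: #22 — 1 used; per-group cap 2 leaves 1.
Binding limit: min(3, 1) = 1.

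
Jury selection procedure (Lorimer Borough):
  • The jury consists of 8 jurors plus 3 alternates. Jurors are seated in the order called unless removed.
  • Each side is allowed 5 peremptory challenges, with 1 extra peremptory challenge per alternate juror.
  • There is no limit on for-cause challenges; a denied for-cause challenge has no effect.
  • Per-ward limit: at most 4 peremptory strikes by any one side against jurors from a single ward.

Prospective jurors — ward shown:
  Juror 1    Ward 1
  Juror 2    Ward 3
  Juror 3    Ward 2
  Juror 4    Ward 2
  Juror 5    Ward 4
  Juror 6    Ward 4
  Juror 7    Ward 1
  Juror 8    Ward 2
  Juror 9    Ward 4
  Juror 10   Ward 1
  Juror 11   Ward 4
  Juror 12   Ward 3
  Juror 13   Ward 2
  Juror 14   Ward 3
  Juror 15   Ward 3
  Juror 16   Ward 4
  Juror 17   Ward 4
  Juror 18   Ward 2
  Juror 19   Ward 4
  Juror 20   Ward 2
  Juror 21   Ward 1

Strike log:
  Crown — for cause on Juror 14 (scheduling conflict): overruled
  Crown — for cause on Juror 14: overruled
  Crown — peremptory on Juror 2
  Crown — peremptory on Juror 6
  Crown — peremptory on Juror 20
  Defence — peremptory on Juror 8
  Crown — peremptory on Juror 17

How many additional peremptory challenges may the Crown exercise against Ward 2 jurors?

Crown peremptories so far: #2, #6, #20, #17 — 4 of 8 used, 4 left overall.
Against Ward 2: #20 — 1 used; per-ward cap 4 leaves 3.
Binding limit: min(4, 3) = 3.

3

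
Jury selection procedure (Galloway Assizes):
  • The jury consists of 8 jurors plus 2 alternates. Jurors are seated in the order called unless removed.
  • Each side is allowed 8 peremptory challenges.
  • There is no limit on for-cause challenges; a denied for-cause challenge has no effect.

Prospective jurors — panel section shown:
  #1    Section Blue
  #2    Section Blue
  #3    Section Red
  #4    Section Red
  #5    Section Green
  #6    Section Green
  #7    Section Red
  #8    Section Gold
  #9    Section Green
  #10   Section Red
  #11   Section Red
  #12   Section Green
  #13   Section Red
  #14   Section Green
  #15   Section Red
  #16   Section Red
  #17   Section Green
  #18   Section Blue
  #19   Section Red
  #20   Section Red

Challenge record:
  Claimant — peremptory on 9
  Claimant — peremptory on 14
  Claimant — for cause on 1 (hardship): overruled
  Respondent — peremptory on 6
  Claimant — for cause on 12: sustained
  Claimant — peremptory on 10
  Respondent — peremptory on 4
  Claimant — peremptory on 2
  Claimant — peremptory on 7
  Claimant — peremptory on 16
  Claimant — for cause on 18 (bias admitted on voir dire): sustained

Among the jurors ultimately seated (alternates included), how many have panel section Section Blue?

Removed: #2, #4, #6, #7, #9, #10, #12, #14, #16, #18.
Seated (10 incl. alternates): #1, #3, #5, #8, #11, #13, #15, #17, #19, #20.
Of those, in Section Blue: #1 → 1.

1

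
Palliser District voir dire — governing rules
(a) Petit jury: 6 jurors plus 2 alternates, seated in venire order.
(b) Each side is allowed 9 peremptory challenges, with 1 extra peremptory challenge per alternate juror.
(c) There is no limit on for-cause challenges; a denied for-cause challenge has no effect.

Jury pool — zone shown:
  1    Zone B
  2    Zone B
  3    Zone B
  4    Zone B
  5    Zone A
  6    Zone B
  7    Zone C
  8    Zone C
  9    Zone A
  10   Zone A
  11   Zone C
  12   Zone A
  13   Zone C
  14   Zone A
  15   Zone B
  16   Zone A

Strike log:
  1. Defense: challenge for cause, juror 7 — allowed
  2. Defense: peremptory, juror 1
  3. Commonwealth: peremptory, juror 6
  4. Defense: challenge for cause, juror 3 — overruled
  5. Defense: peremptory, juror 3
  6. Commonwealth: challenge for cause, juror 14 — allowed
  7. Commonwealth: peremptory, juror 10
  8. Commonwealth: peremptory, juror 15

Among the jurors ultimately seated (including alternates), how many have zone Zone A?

3

Removed: #1, #3, #6, #7, #10, #14, #15.
Seated (8 incl. alternates): #2, #4, #5, #8, #9, #11, #12, #13.
Of those, in Zone A: #5, #9, #12 → 3.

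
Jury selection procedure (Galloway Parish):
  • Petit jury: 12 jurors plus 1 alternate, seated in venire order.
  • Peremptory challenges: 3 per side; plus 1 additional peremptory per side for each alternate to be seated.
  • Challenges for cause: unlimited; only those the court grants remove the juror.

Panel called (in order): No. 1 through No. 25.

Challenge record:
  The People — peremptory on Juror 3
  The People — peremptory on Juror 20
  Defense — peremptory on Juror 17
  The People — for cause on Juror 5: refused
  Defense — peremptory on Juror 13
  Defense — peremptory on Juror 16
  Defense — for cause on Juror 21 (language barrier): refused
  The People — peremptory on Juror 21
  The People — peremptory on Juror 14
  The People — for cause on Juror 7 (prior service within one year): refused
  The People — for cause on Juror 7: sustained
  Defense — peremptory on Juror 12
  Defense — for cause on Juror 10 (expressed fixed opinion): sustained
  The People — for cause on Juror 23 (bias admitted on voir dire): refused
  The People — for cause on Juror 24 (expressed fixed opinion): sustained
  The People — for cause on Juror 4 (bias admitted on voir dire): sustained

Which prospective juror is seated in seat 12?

Removed: #3, #4, #7, #10, #12, #13, #14, #16, #17, #20, #21, #24. (#5, #23 stay — for-cause denied.)
Seating in order: seats 1–12 → #1, #2, #5, #6, #8, #9, #11, #15, #18, #19, #22, #23; alternates → #25.
So seat 12 is #23.

23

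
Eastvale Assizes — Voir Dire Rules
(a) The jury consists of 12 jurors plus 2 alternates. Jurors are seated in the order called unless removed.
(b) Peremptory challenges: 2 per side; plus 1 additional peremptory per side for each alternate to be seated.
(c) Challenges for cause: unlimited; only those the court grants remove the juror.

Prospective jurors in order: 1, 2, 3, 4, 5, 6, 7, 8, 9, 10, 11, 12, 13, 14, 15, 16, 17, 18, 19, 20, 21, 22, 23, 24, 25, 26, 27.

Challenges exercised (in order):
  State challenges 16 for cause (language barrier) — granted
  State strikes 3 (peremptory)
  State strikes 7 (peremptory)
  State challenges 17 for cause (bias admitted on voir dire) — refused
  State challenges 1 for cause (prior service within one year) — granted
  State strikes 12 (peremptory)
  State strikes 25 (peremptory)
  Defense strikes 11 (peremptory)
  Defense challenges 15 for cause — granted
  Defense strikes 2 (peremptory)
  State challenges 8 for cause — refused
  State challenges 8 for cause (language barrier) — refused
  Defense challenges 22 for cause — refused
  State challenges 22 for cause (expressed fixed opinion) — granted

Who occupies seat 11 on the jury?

Removed: #1, #2, #3, #7, #11, #12, #15, #16, #22, #25. (#8, #17 stay — for-cause denied.)
Seating in order: seats 1–12 → #4, #5, #6, #8, #9, #10, #13, #14, #17, #18, #19, #20; alternates → #21, #23.
So seat 11 is #19.

19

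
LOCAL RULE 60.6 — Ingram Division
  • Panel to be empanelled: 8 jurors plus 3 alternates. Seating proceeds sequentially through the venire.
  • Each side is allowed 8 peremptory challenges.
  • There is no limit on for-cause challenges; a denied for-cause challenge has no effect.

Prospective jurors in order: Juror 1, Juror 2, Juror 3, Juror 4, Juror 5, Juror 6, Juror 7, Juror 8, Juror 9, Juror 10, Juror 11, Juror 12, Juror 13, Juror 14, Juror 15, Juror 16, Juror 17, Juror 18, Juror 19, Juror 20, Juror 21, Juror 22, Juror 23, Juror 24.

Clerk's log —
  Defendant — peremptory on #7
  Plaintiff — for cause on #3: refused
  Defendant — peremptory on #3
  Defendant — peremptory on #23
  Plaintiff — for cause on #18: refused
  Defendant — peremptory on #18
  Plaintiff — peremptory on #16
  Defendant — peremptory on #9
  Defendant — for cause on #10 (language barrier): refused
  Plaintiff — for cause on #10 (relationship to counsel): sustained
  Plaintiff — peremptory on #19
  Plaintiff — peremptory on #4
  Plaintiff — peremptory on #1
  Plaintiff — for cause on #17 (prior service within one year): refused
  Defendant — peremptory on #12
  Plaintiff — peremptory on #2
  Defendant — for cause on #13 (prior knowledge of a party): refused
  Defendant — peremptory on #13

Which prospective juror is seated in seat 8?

Removed: #1, #2, #3, #4, #7, #9, #10, #12, #13, #16, #18, #19, #23. (#17 stays — for-cause denied.)
Seating in order: seats 1–8 → #5, #6, #8, #11, #14, #15, #17, #20; alternates → #21, #22, #24.
So seat 8 is #20.

20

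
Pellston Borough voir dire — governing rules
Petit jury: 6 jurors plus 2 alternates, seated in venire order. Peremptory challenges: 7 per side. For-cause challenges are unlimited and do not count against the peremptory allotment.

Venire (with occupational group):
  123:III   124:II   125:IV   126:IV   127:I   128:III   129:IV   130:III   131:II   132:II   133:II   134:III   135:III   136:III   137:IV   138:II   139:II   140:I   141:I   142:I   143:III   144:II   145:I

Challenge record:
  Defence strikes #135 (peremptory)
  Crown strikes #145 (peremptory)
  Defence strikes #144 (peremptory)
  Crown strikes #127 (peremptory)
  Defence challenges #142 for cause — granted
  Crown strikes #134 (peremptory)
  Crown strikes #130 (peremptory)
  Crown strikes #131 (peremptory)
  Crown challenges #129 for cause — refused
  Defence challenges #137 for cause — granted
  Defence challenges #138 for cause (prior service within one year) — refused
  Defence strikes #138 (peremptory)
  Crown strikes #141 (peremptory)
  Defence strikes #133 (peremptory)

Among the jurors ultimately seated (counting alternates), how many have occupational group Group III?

Removed: #127, #130, #131, #133, #134, #135, #137, #138, #141, #142, #144, #145.
Seated (8 incl. alternates): #123, #124, #125, #126, #128, #129, #132, #136.
Of those, in Group III: #123, #128, #136 → 3.

3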